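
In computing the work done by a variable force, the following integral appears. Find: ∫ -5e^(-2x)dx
Since d/dx[e^(-2x)] = -2e^(-2x), we get 5/2 e^(-2x)+C

Answer: (5/2)e^(-2x)+C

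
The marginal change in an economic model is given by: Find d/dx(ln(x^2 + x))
Chain rule: d/dx[ln(u)]=u'/u where u=x^2 + x
u'=2x + 1

Answer: (2x + 1)/(x^2 + x)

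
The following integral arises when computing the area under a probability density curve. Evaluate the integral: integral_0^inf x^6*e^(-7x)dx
This is a Gamma integral. Substitute u=7x (du=7 dx):
integral_0^inf x^6 * e^(-7x) dx=(1/7^7) integral_0^inf u^6 * e^(-u) du
=Gamma(7)/7^7=6!/7^7=720/823543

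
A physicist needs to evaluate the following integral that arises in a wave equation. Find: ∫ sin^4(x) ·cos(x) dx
Let u = sin(x), du = cos(x) dx
∫ u^4 du = u^5/5+C

Answer: sin^5(x)/5+C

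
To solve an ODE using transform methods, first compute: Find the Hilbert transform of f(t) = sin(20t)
The Hilbert transform shifts each frequency component by -pi/2.
H{sin(wt)} = -cos(wt)
With w = 20: H{sin(20t)} = -cos(20t)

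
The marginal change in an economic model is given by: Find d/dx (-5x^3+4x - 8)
Power rule: d/dx(ax^n)=n·a·x^(n-1)
Term by term: -15·x^2+4

Answer: -15x^2+4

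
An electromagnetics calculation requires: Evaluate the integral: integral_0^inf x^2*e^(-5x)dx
This is a Gamma integral. Substitute u=5x (du=5 dx):
integral_0^inf x^2*e^(-5x) dx=(1/5^3) integral_0^inf u^2*e^(-u) du
=Gamma(3)/5^3=2!/5^3=2/125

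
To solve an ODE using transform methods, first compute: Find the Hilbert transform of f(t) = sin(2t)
The Hilbert transform shifts each frequency component by -pi/2.
H{sin(wt)}=-cos(wt)
With w=2: H{sin(2t)}=-cos(2t)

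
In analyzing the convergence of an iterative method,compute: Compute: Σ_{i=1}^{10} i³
Using formula: Σ i^3 = [n(n + 1)/2]² = [10·11/2]² = 3025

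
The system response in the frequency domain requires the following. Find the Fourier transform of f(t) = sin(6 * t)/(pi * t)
sin(W*t)/(pi*t)=(W/pi)*sinc(W*t/pi) is the impulse response of the ideal low-pass filter with cutoff W (here W=6).
Its Fourier transform is a rectangular function:
F(omega)=1 for |omega| < 6, 0 otherwise

Answer: rect(omega/12) [i.e., 1 for |omega| < 6, 0 otherwise]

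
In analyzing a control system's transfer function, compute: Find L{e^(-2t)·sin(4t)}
First shifting: L{e^(at)f(t)} = F(s-a)
L{sin(4t)} = 4/(s² + 16)
Shift: 4/((s + 2)² + 16)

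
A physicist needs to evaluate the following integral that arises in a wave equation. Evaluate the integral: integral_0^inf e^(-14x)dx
integral_0^inf e^(-14x) dx=[-1/14 * e^(-14x)]_0^inf
=0 - (-1/14)=1/14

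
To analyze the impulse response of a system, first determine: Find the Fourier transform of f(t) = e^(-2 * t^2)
The Fourier transform of a Gaussian e^(-a * t^2) is sqrt(pi/a) * e^(-omega^2/(4a)).
With a = 2: F(omega) = sqrt(pi/2) * e^(-omega^2/8)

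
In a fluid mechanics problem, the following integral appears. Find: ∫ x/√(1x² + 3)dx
Let u = x² + 3, du = 2x dx
∫ (1/2)·u^(-1/2) du = √u + C

Answer: √(x² + 3) + C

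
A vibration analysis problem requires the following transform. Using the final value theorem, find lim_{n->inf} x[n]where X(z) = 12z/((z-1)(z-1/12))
Final value theorem: lim x[n]=lim_{z->1} (z-1)*X(z)
(z-1)*X(z)=12z/(z-1/12)
As z->1: 12/(1 - 1/12)=12/(11/12)=144/11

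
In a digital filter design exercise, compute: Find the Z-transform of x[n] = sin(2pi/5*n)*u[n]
Z{sin(w0 * n) * u[n]}=z * sin(w0)/(z^2-2z * cos(w0)+1)
With w0=2pi/5: X(z)=z * sin(2pi/5)/(z^2-2z * cos(2pi/5)+1)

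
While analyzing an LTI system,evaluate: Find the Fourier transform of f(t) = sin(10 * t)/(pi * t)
sin(W * t)/(pi * t)=(W/pi) * sinc(W * t/pi) is the impulse response of the ideal low-pass filter with cutoff W (here W=10).
Its Fourier transform is a rectangular function:
F(omega)=1 for |omega| < 10, 0 otherwise

Answer: rect(omega/20) [i.e., 1 for |omega| < 10, 0 otherwise]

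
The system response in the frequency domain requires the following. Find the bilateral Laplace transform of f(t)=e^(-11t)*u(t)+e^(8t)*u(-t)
For e^(-11t) * u(t): L = 1/(s+11), Re(s) > -11
For e^(8t) * u(-t): L = -1/(s-8), Re(s) < 8
Combined: F(s) = 1/(s+11)-1/(s-8), -11 < Re(s) < 8

Answer: 1/(s+11)-1/(s-8), ROC: -11 < Re(s) < 8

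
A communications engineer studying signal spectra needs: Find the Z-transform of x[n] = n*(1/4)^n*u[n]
Using the property Z{n*a^n*u[n]} = az/(z-a)^2
With a = 1/4: X(z) = (1/4)z/(z - 1/4)^2, |z| > 1/4

Answer: (1/4)z/(z - 1/4)^2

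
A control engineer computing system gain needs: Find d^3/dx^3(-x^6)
Apply power rule 3 times:
d^1: -6x^5
d^2: -30x^4
d^3: -120x^3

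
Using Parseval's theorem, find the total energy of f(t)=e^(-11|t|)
Parseval's theorem: E = integral |f(t)|^2 dt = (1/2pi) integral |F(omega)|^2 domega
E = integral_{-inf}^{inf} e^(-22|t|) dt = 2 * integral_0^inf e^(-22t) dt = 2/(2 * 11) = 1/11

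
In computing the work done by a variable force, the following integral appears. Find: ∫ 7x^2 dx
Using power rule: ∫ 7x^2 dx = 7/3 x^3+C = (7/3)x^3+C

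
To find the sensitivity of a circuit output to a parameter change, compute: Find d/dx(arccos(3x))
d/dx[arccos(u)]=-u'/√(1-u²), u=3x, u'=3

Answer: -3/√(1 - 9x²)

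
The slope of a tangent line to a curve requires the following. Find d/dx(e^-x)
Chain rule: d/dx[e^u]=e^u · u' where u=-x
u'=-1

Answer: -1·e^-x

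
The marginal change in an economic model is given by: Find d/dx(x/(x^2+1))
Quotient rule: (f/g)' = (f'g - fg')/g²
f = x, f' = 1
g = x^2 + 1, g' = 2x

Answer: (1·(x^2 + 1) - 2x^2)/(x^2 + 1)²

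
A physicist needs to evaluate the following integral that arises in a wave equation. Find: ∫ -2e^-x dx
Since d/dx[e^-x]=- e^-x, we get 2e^-x + C

Answer: 2e^-x + C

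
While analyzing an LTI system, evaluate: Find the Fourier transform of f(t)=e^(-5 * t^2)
The Fourier transform of a Gaussian e^(-a * t^2) is sqrt(pi/a) * e^(-omega^2/(4a)).
With a = 5: F(omega) = sqrt(pi/5) * e^(-omega^2/20)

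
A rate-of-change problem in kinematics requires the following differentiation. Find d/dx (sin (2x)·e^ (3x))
Product rule: (fg)'=f'g + fg'
f=sin(2x), f'=2·cos(2x)
g=e^(3x), g'=3·e^(3x)

Answer: 2·cos(2x)·e^(3x) + 3·sin(2x)·e^(3x)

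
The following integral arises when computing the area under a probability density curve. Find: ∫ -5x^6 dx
Using power rule: ∫ -5x^6 dx=-5/7 x^7+C=(-5/7)x^7+C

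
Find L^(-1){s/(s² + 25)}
L^(-1){s/(s²+w²)}=cos(wt)
Here w=5

Answer: cos(5t)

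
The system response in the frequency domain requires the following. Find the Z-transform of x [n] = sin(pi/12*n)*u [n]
Z{sin(w0 * n) * u[n]} = z * sin(w0)/(z^2-2z * cos(w0)+1)
With w0 = pi/12: X(z) = z * sin(pi/12)/(z^2-2z * cos(pi/12)+1)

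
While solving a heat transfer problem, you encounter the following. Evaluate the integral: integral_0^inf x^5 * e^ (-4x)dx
This is a Gamma integral. Substitute u=4x (du=4 dx):
integral_0^inf x^5*e^(-4x) dx=(1/4^6) integral_0^inf u^5*e^(-u) du
=Gamma(6)/4^6=5!/4^6=120/4096

Answer: 15/512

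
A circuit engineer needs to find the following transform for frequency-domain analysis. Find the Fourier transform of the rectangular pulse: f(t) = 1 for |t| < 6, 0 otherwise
F(omega)=integral from -6 to 6 of e^(-j*omega*t) dt
=2*sin(6*omega)/omega=12*sinc(6*omega/pi)

Answer: 2*sin(6*omega)/omega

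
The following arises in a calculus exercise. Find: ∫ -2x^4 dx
Using power rule: ∫ -2x^4 dx=-2/5 x^5 + C=(-2/5)x^5 + C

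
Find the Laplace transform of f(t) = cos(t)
L{cos(wt)}=s/(s² + w²)
L{cos(t)}=s/(s² + 1)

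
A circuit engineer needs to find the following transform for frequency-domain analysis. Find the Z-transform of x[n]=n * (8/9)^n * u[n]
Using the property Z{n*a^n*u[n]} = az/(z-a)^2
With a = 8/9: X(z) = (8/9)z/(z - 8/9)^2, |z| > 8/9

Answer: (8/9)z/(z - 8/9)^2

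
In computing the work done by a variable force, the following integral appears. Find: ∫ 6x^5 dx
Using power rule: ∫ 6x^5 dx=6/6 x^6 + C=x^6 + C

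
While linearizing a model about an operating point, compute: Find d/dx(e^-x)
Chain rule: d/dx[e^u] = e^u · u' where u = -x
u' = -1

Answer: -1·e^-x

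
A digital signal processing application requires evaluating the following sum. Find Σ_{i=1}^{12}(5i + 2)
= 5·Σ i + 2·12 = 5·78 + 24 = 414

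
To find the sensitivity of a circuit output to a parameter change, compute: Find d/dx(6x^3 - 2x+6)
Power rule: d/dx(ax^n)=n·a·x^(n-1)
Term by term: 18·x^2-2

Answer: 18x^2-2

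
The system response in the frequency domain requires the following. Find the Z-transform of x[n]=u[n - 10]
Using the time-shift property: Z{u[n-10]}=z^(-10)*z/(z-1)
=z^(-9)/(z-1)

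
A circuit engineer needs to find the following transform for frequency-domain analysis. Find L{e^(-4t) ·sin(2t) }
First shifting: L{e^(at)f(t)}=F(s-a)
L{sin(2t)}=2/(s²+4)
Shift: 2/((s+4)²+4)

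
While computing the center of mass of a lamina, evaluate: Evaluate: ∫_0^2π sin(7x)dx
Antiderivative: -cos(7x)/7
Evaluate at bounds: [-cos(7·2π)/7] - [-cos(7·0)/7]
=(-(1)+(1))/7=0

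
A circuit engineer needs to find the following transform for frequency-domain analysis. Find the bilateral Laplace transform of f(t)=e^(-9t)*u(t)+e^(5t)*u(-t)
For e^(-9t) * u(t): L=1/(s + 9), Re(s) > -9
For e^(5t) * u(-t): L=-1/(s-5), Re(s) < 5
Combined: F(s)=1/(s + 9) - 1/(s-5), -9 < Re(s) < 5

Answer: 1/(s + 9) - 1/(s-5), ROC: -9 < Re(s) < 5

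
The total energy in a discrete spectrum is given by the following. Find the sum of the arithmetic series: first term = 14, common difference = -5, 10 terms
Last term: a_n = 14+(10-1)·-5 = -31
Sum = n(a_1+a_n)/2 = 10(14+(-31))/2 = -85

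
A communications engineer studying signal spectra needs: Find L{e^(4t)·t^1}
First shifting: L{e^(at)f(t)} = F(s-a)
L{t^1} = 1/s^2
Shift s → s-4: 1/(s-4)^2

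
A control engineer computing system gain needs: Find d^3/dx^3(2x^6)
Apply power rule 3 times:
d^1: 12x^5
d^2: 60x^4
d^3: 240x^3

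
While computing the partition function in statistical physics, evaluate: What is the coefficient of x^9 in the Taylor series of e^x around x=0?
Taylor series of e^x = Σ x^n/n!
Coefficient of x^9 = 1/9! = 1/362880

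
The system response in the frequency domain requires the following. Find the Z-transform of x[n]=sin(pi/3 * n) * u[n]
Z{sin(w0 * n) * u[n]}=z * sin(w0)/(z^2-2z * cos(w0)+1)
With w0=pi/3: X(z)=z * sin(pi/3)/(z^2-2z * cos(pi/3)+1)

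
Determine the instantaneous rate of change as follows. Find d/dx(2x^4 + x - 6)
Power rule: d/dx(ax^n) = n·a·x^(n-1)
Term by term: 8·x^3 + 1

Answer: 8x^3 + 1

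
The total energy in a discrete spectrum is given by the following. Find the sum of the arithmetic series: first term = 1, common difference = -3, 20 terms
Last term: a_n=1 + (20 - 1)·-3=-56
Sum=n(a_1 + a_n)/2=20(1 + (-56))/2=-550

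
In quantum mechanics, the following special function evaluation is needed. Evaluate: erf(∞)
erf(∞) = 1 (the error function converges to 1)

Answer: 1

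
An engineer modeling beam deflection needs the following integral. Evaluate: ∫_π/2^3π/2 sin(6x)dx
Antiderivative: -cos(6x)/6
Evaluate at bounds: [-cos(6·3π/2)/6] - [-cos(6·π/2)/6]
= (-(-1) + (-1))/6 = 0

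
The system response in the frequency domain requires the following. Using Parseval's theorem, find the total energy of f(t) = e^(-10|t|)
Parseval's theorem: E = integral |f(t)|^2 dt = (1/2pi) integral |F(omega)|^2 domega
E = integral_{-inf}^{inf} e^(-20|t|) dt = 2 * integral_0^inf e^(-20t) dt = 2/(2 * 10) = 1/10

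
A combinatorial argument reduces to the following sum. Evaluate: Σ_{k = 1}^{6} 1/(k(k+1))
Partial fractions: 1/(k(k+1))=1/k - 1/(k+1)
Telescoping sum: 1(1-1/7)=1·6/7

Answer: 6/7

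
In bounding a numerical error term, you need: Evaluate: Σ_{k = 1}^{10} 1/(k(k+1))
Partial fractions: 1/(k(k + 1))=1/k - 1/(k + 1)
Telescoping sum: 1(1 - 1/11)=1·10/11

Answer: 10/11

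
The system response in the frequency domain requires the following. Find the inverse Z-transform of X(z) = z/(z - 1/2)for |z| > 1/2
Standard pair: z/(z-a) <-> a^n*u[n] for causal signals
With a = 1/2: x[n] = (1/2)^n*u[n]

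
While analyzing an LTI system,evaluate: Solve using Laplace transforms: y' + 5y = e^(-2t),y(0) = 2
Take L: sY - 2+5Y = 1/(s+2)
Y(s+5) = 1/(s+2)+2
Y = 1/((s+2)(s+5))+2/(s+5)
Partial fractions: 1/((s+2)(s+5)) = (1/3)/(s+2) - (1/3)/(s+5)
So Y = (1/3)/(s+2)+(5/3)/(s+5)
Inverse Laplace transform (L^(-1){1/(s+2)} = e^(-2t), L^(-1){1/(s+5)} = e^(-5t)):

Answer: y(t) = (1/3)·e^(-2t)+(5/3)·e^(-5t)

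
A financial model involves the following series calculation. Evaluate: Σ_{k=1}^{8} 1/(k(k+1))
Partial fractions: 1/(k(k + 1)) = 1/k - 1/(k + 1)
Telescoping sum: 1(1 - 1/9) = 1·8/9

Answer: 8/9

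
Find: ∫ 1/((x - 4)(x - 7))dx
Partial fractions: 1/((x-4)(x-7))=A/(x-4)+B/(x-7)
A=-1/3, B=1/3
∫ [-1/3· 1/(x-4)+1/3· 1/(x-7)] dx
=(1/3)[ln|x-7| - ln|x-4|]+C

Answer: (1/3)·ln|(x-7)/(x-4)|+C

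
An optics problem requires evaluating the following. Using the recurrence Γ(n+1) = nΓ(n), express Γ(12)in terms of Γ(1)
Γ(12)=11Γ(11)=11·10Γ(10)=...=11!·Γ(1)=39916800·Γ(1)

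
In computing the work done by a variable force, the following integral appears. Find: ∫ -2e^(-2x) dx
Since d/dx[e^(-2x)] = -2e^(-2x), we get 1 e^(-2x) + C

Answer: e^(-2x) + C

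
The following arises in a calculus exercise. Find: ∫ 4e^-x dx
Since d/dx[e^-x] = - e^-x, we get -4e^-x + C

Answer: -4e^-x + C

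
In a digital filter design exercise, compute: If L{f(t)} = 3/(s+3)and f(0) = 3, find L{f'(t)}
L{f'(t)} = s·F(s) - f(0) = 3s/(s + 3) - 3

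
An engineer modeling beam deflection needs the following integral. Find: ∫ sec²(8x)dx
Since d/dx[tan(8x)] = 8sec²(8x), integral = tan(8x)/8+C

Answer: (1/8)tan(8x)+C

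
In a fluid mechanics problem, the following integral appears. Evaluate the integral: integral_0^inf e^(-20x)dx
integral_0^inf e^(-20x) dx=[-1/20 * e^(-20x)]_0^inf
=0 - (-1/20)=1/20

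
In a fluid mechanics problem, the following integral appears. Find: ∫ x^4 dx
Using power rule: ∫ x^4 dx=1/5 x^5 + C=(1/5)x^5 + C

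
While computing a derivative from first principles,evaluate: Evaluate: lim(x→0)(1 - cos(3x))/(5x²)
Using 1-cos(u) ≈ u²/2 for small u:
(1-cos(3x)) ≈ (3x)²/2=9x²/2
So limit=9/(2·5)=9/10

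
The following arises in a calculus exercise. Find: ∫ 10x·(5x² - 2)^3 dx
Let u=5x² - 2, du=10x dx
∫ u^3 du=u^4/4+C

Answer: (5x² - 2)^4/4+C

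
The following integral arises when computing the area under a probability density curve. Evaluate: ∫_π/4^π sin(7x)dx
Antiderivative: -cos(7x)/7
Evaluate at bounds: [-cos(7·π)/7] - [-cos(7·π/4)/7]
=(-(-1) + (√2/2))/7=1/7 + √2/14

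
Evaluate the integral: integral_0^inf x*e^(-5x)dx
This is a Gamma integral. Substitute u=5x (du=5 dx):
integral_0^inf x * e^(-5x) dx=(1/5^2) integral_0^inf u^1 * e^(-u) du
=Gamma(2)/5^2=1!/5^2=1/25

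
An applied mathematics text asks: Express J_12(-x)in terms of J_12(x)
For integer n: J_n(-x) = (-1)^n J_n(x)
With n = 12: J_12(-x) = (-1)^12 J_12(x) = J_12(x)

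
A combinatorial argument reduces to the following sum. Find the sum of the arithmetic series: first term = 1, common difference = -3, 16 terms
Last term: a_n=1+(16-1)·-3=-44
Sum=n(a_1+a_n)/2=16(1+(-44))/2=-344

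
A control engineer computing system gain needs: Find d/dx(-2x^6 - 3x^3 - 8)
Power rule: d/dx(ax^n) = n·a·x^(n-1)
Term by term: -12·x^5 - 9·x^2

Answer: -12x^5 - 9x^2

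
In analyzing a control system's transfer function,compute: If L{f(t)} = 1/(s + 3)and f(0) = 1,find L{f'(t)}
L{f'(t)}=s·F(s) - f(0)=s/(s + 3) - 1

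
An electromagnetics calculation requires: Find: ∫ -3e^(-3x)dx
Since d/dx[e^(-3x)] = -3e^(-3x), we get 1 e^(-3x)+C

Answer: e^(-3x)+C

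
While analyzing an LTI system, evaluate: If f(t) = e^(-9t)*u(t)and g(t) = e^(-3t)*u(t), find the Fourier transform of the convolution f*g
By the convolution theorem: F{f*g}=F(omega)*G(omega)
F(omega)=1/(9+j*omega), G(omega)=1/(3+j*omega)
F{f*g}=1/((9+j*omega)(3+j*omega))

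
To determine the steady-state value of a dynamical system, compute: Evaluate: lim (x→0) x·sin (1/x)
Squeeze theorem: -|x| ≤ x·sin(1/x) ≤ |x|
Since x → 0 as x → 0, by squeeze theorem the limit is 0

Answer: 0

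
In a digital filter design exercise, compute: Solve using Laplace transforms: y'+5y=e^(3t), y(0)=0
Take L: sY - 0+5Y = 1/(s-3)
Y(s+5) = 1/(s-3)+0
Y = 1/((s-3)(s+5))+0/(s+5)
Partial fractions: 1/((s-3)(s+5)) = (1/8)/(s-3) - (1/8)/(s+5)
So Y = (1/8)/(s-3) - (1/8)/(s+5)
Inverse Laplace transform (L^(-1){1/(s-3)} = e^(3t), L^(-1){1/(s+5)} = e^(-5t)):

Answer: y(t) = (1/8)·e^(3t) - (1/8)·e^(-5t)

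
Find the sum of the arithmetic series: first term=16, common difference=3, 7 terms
Last term: a_n=16+(7-1)·3=34
Sum=n(a_1+a_n)/2=7(16+34)/2=175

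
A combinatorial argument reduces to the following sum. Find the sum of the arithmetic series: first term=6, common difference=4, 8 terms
Last term: a_n = 6 + (8 - 1)·4 = 34
Sum = n(a_1 + a_n)/2 = 8(6 + 34)/2 = 160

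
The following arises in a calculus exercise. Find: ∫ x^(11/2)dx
Power rule: ∫ x^(11/2) dx=x^(13/2)/(13/2)+C

Answer: (2/13)·x^(13/2)+C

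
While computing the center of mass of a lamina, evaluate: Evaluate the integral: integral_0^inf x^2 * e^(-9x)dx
This is a Gamma integral. Substitute u = 9x (du = 9 dx):
integral_0^inf x^2*e^(-9x) dx = (1/9^3) integral_0^inf u^2*e^(-u) du
= Gamma(3)/9^3 = 2!/9^3 = 2/729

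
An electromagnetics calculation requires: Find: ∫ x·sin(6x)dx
By parts: u=x, dv=sin(6x) dx
du=dx, v=-cos(6x)/6
=-x·cos(6x)/6 + sin(6x)/6² + C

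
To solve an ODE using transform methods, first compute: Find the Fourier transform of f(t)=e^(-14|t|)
Using the standard pair: F{e^(-a|t|)} = 2a/(a^2+omega^2)
With a = 14: F(omega) = 28/(196+omega^2)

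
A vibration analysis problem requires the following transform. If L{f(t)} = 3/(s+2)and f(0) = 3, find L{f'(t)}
L{f'(t)}=s·F(s) - f(0)=3s/(s+2)-3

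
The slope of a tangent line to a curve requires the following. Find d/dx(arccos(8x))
d/dx[arccos(u)] = -u'/√(1-u²), u = 8x, u' = 8

Answer: -8/√(1-64x²)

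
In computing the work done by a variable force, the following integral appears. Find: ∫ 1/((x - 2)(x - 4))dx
Partial fractions: 1/((x-2)(x-4)) = A/(x-2)+B/(x-4)
A = -1/2, B = 1/2
∫ [-1/2· 1/(x-2)+1/2· 1/(x-4)] dx
= (1/2)[ln|x-4| - ln|x-2|]+C

Answer: (1/2)·ln|(x-4)/(x-2)|+C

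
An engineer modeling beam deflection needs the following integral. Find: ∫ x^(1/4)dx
Power rule: ∫ x^(1/4) dx=x^(5/4)/(5/4)+C

Answer: (4/5)·x^(5/4)+C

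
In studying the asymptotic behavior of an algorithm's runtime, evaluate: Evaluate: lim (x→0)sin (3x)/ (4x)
L'Hôpital (0/0): lim 3cos(3x)/4=3/4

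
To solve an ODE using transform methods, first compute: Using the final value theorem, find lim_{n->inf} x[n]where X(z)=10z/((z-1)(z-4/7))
Final value theorem: lim x[n]=lim_{z->1} (z-1) * X(z)
(z-1) * X(z)=10z/(z-4/7)
As z->1: 10/(1 - 4/7)=10/(3/7)=70/3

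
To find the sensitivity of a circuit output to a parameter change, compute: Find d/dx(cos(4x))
Chain rule: d/dx[cos(u)]=-sin(u)·u' where u=4x
u'=4

Answer: -4·sin(4x)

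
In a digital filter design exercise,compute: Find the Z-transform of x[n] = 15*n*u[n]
Z{n * u[n]}=z/(z-1)^2
By linearity: Z{15 * n * u[n]}=15z/(z-1)^2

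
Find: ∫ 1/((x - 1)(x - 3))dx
Partial fractions: 1/((x-1)(x-3))=A/(x-1) + B/(x-3)
A=-1/2, B=1/2
∫ [-1/2· 1/(x-1) + 1/2· 1/(x-3)] dx
=(1/2)[ln|x-3| - ln|x-1|] + C

Answer: (1/2)·ln|(x-3)/(x-1)| + C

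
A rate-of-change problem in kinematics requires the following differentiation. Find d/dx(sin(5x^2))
Chain rule: d/dx[sin(u)] = cos(u)·u' where u = 5x^2
u' = 10x

Answer: 10x·cos(5x^2)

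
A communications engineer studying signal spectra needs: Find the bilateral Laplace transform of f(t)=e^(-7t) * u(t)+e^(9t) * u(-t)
For e^(-7t) * u(t): L=1/(s+7), Re(s) > -7
For e^(9t) * u(-t): L=-1/(s-9), Re(s) < 9
Combined: F(s)=1/(s+7)-1/(s-9), -7 < Re(s) < 9

Answer: 1/(s+7)-1/(s-9), ROC: -7 < Re(s) < 9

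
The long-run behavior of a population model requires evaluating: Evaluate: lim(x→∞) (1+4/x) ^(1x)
Rewrite as [(1 + 4/x)^x]^1.
lim(1 + 4/x)^x = e^4, so limit = (e^4)^1 = e^4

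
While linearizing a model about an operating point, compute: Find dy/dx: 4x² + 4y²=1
Differentiate: 8x + 8y·(dy/dx) = 0
dy/dx = -8x/(8y) = -1·(x/y)

Answer: dy/dx = -1·(x/y)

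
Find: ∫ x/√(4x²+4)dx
Let u=4x²+4, du=8x dx
∫ (1/8)·u^(-1/2) du=√u/4+C

Answer: √(4x²+4)/4+C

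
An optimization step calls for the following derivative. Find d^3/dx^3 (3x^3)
Apply power rule 3 times:
d^1: 9x^2
d^2: 18x
d^3: 18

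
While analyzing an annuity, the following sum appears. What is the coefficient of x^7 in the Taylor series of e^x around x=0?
Taylor series of e^x = Σ x^n/n!
Coefficient of x^7 = 1/7! = 1/5040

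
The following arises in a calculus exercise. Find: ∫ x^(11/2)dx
Power rule: ∫ x^(11/2) dx = x^(13/2)/(13/2)+C

Answer: (2/13)·x^(13/2)+C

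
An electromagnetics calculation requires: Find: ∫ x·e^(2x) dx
Integration by parts: u=x, dv=e^(2x) dx
du=dx, v=e^(2x)/2
=x·e^(2x)/2 - ∫ e^(2x)/2 dx
=x·e^(2x)/2 - e^(2x)/4 + C

Answer: e^(2x)(x/2 - 1/4) + C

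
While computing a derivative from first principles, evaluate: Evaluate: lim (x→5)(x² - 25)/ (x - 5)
Factor: (x² - 25) = (x-5)(x + 5)
Cancel (x-5): lim(x→5) (x + 5) = 10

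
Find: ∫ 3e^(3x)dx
Since d/dx[e^(3x)]=3e^(3x), we get 1 e^(3x)+C

Answer: e^(3x)+C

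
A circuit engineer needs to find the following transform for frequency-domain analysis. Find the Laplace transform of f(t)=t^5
L{t^n} = n!/s^(n + 1)
L{t^5} = 5!/s^6 = 120/s^6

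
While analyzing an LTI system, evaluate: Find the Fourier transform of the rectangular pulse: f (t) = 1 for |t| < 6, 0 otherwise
F(omega) = integral from -6 to 6 of e^(-j*omega*t) dt
= 2*sin(6*omega)/omega = 12*sinc(6*omega/pi)

Answer: 2*sin(6*omega)/omega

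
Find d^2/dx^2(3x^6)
Apply power rule 2 times:
d^1: 18x^5
d^2: 90x^4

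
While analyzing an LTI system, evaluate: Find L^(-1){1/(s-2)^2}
L^(-1){1/(s-a)^n}=t^(n-1)·e^(at)/(n-1)!
Here a=2, n=2: t^1·e^(2t)/1

Answer: t·e^(2t)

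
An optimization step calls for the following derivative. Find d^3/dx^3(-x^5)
Apply power rule 3 times:
d^1: -5x^4
d^2: -20x^3
d^3: -60x^2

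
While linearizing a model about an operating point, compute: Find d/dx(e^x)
Chain rule: d/dx[e^u]=e^u · u' where u=x
u'=1

Answer: 1·e^x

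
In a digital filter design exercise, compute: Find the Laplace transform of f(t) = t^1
L{t^n}=n!/s^(n+1)
L{t^1}=1!/s^2=1/s^2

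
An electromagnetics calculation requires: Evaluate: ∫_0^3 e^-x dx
Antiderivative: -e^-x
Evaluate: -(e^-3 - 1)

Answer: (e^-3 - 1)/(-1)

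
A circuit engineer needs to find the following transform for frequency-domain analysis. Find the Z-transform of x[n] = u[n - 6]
Using the time-shift property: Z{u[n-6]}=z^(-6) * z/(z-1)
=z^(-5)/(z-1)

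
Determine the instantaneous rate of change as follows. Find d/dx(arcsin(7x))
d/dx[arcsin(u)]=u'/√(1-u²), u=7x, u'=7

Answer: 7/√(1-49x²)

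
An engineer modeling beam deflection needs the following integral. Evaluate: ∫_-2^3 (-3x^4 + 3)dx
Step 1: Find antiderivative F(x)=(-3/5)x^5 + 3x
Step 2: F(3) - F(-2)=-684/5 - (66/5)=-150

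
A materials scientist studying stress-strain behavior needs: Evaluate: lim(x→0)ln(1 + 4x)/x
L'Hôpital (0/0): lim 4/(1+4x) / 1 = 4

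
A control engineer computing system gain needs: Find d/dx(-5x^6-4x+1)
Power rule: d/dx(ax^n)=n·a·x^(n-1)
Term by term: -30·x^5 - 4

Answer: -30x^5 - 4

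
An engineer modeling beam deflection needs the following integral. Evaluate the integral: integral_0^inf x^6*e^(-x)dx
This is a Gamma integral. Substitute u=1x:
integral_0^inf x^6*e^(-x) dx=(1/1^7) integral_0^inf u^6*e^(-u) du
=Gamma(7)/1^7=6!/1^7=720/1

Answer: 720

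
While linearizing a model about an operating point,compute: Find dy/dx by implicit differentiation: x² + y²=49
Differentiate both sides: 2x+2y·(dy/dx) = 0
Solve: dy/dx = -2x/(2y) = -x/y

Answer: dy/dx = -x/y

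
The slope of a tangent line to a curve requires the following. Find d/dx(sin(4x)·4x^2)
Product rule: (fg)' = f'g+fg'
f = sin(4x), f' = 4·cos(4x)
g = 4x^2, g' = 8x

Answer: 16·cos(4x)·x^2+8·sin(4x)·x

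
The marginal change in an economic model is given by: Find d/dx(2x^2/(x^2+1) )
Quotient rule: (f/g)' = (f'g - fg')/g²
f = 2x^2, f' = 4x
g = x^2 + 1, g' = 2x

Answer: (4x·(x^2 + 1) - 4x^3)/(x^2 + 1)²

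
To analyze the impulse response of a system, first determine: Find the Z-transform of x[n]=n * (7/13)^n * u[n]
Using the property Z{n*a^n*u[n]}=az/(z-a)^2
With a=7/13: X(z)=(7/13)z/(z - 7/13)^2, |z| > 7/13

Answer: (7/13)z/(z - 7/13)^2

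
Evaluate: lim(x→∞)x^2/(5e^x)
Apply L'Hôpital 2 times (∞/∞ each time):
Eventually get 2!/(5e^x) → 0

Answer: 0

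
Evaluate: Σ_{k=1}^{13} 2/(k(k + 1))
Partial fractions: 2/(k(k + 1))=2/k - 2/(k + 1)
Telescoping sum: 2(1 - 1/14)=2·13/14

Answer: 13/7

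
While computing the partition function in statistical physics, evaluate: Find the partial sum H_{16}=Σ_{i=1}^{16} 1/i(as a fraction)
H_16 = 1 + 1/2 + 1/3 + ... + 1/16
= 2436559/720720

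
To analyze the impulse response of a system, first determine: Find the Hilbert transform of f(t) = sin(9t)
The Hilbert transform shifts each frequency component by -pi/2.
H{sin(wt)} = -cos(wt)
With w = 9: H{sin(9t)} = -cos(9t)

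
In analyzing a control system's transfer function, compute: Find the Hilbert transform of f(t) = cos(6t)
The Hilbert transform shifts each frequency component by -pi/2.
H{cos(wt)}=sin(wt)
With w=6: H{cos(6t)}=sin(6t)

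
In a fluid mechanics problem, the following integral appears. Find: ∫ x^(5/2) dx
Power rule: ∫ x^(5/2) dx=x^(7/2)/(7/2) + C

Answer: (2/7)·x^(7/2) + C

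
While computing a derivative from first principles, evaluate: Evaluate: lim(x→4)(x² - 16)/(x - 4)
Factor: (x² - 16) = (x-4)(x+4)
Cancel (x-4): lim(x→4) (x+4) = 8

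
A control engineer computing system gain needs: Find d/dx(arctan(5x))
d/dx[arctan(u)]=u'/(1+u²), u=5x, u'=5

Answer: 5/(1+25x²)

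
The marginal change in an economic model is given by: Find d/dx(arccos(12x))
d/dx[arccos(u)]=-u'/√(1-u²), u=12x, u'=12

Answer: -12/√(1-144x²)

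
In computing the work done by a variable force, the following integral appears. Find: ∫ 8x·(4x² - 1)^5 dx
Let u = 4x² - 1, du = 8x dx
∫ u^5 du = u^6/6 + C

Answer: (4x² - 1)^6/6 + C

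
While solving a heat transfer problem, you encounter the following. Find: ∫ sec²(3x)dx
Since d/dx[tan(3x)]=3sec²(3x), integral=tan(3x)/3+C

Answer: (1/3)tan(3x)+C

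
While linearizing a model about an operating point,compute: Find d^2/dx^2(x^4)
Apply power rule 2 times:
d^1: 4x^3
d^2: 12x^2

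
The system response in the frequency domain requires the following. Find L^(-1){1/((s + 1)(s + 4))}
Partial fractions: 1/((s + 1)(s + 4)) = A/(s + 1) + B/(s + 4)
Cover-up: A = 1/(s + 4)|_{s = -1} = 1/3; B = 1/(s + 1)|_{s = -4} = -1/3
L^(-1) = (1/3)e^(-t) - (1/3)e^(-4t)

Answer: (1/3)(e^(-t) - e^(-4t))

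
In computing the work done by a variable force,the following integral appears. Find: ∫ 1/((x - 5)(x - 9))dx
Partial fractions: 1/((x-5)(x-9)) = A/(x-5)+B/(x-9)
A = -1/4, B = 1/4
∫ [-1/4· 1/(x-5)+1/4· 1/(x-9)] dx
= (1/4)[ln|x-9| - ln|x-5|]+C

Answer: (1/4)·ln|(x-9)/(x-5)|+C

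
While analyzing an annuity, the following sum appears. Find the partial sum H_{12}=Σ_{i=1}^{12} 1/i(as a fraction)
H_12=1 + 1/2 + 1/3 + ... + 1/12
=86021/27720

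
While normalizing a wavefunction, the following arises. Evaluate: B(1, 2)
B(x,y)=Γ(x)Γ(y)/Γ(x + y)=(x-1)!(y-1)!/(x + y-1)!
B(1,2)=0!·1!/2!=1/2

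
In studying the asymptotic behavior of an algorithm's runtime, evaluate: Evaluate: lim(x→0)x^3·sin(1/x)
Squeeze theorem: -|x^3| ≤ x^3·sin(1/x) ≤ |x^3|
Since x^3 → 0 as x → 0, by squeeze theorem the limit is 0

Answer: 0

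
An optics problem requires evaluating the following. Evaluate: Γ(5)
Γ(n)=(n-1)! for positive integers
Γ(5)=4!=24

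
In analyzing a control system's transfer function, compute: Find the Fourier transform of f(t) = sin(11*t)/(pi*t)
sin(W*t)/(pi*t) = (W/pi)*sinc(W*t/pi) is the impulse response of the ideal low-pass filter with cutoff W (here W = 11).
Its Fourier transform is a rectangular function:
F(omega) = 1 for |omega| < 11, 0 otherwise

Answer: rect(omega/22) [i.e., 1 for |omega| < 11, 0 otherwise]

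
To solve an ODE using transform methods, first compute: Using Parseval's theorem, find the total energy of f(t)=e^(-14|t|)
Parseval's theorem: E=integral |f(t)|^2 dt=(1/2pi) integral |F(omega)|^2 domega
E=integral_{-inf}^{inf} e^(-28|t|) dt=2*integral_0^inf e^(-28t) dt=2/(2*14)=1/14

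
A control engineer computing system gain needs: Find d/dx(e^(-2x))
Chain rule: d/dx[e^u]=e^u · u' where u=-2x
u'=-2

Answer: -2·e^(-2x)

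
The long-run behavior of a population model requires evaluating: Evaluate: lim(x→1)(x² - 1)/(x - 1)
Factor: (x² - 1)=(x-1)(x+1)
Cancel (x-1): lim(x→1) (x+1)=2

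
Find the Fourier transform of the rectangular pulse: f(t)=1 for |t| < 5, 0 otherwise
F(omega) = integral from -5 to 5 of e^(-j*omega*t) dt
= 2*sin(5*omega)/omega = 10*sinc(5*omega/pi)

Answer: 2*sin(5*omega)/omega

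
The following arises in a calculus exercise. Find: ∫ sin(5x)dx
Using substitution u=5x: ∫ sin(u) du/5=-cos(u)/5+C

Answer: (-1/5)cos(5x)+C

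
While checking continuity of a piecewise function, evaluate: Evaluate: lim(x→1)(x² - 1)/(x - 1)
Factor: (x² - 1)=(x-1)(x + 1)
Cancel (x-1): lim(x→1) (x + 1)=2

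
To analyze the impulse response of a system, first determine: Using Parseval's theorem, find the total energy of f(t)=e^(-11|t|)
Parseval's theorem: E=integral |f(t)|^2 dt=(1/2pi) integral |F(omega)|^2 domega
E=integral_{-inf}^{inf} e^(-22|t|) dt=2 * integral_0^inf e^(-22t) dt=2/(2 * 11)=1/11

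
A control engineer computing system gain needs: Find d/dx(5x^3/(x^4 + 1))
Quotient rule: (f/g)'=(f'g - fg')/g²
f=5x^3, f'=15x^2
g=x^4+1, g'=4x^3

Answer: (15x^2·(x^4+1)-20x^6)/(x^4+1)²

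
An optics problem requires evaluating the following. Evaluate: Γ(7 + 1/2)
Γ(n + 1/2)=(2n)!√π/(4^n·n!)
=87178291200√π/(16384·5040)=(135135/128)·√π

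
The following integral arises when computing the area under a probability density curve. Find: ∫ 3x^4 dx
Using power rule: ∫ 3x^4 dx=3/5 x^5+C=(3/5)x^5+C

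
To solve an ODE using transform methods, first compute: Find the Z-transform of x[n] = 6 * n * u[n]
Z{n * u[n]} = z/(z-1)^2
By linearity: Z{6 * n * u[n]} = 6z/(z-1)^2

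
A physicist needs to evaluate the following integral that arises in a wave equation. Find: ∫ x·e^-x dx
Integration by parts: u = x, dv = e^-x dx
du = dx, v = -e^-x
= -x·e^-x - ∫ -e^-x dx
= -x·e^-x - e^-x + C

Answer: -e^-x(x + 1) + C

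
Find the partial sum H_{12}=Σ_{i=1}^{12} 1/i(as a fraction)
H_12=1+1/2+1/3+...+1/12
=86021/27720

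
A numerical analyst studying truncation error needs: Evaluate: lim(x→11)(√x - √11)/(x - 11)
Multiply by conjugate (√x+√11)/(√x+√11):
=(x - 11)/((x - 11)(√x+√11))=1/(√x+√11)
As x → 11: 1/(2√11)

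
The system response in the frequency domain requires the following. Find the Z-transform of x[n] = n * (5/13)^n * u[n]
Using the property Z{n*a^n*u[n]} = az/(z-a)^2
With a = 5/13: X(z) = (5/13)z/(z - 5/13)^2, |z| > 5/13

Answer: (5/13)z/(z - 5/13)^2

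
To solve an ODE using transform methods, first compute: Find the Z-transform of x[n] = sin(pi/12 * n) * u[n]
Z{sin(w0*n)*u[n]} = z*sin(w0)/(z^2-2z*cos(w0)+1)
With w0 = pi/12: X(z) = z*sin(pi/12)/(z^2-2z*cos(pi/12)+1)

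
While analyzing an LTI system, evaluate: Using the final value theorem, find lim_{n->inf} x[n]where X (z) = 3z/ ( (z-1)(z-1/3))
Final value theorem: lim x[n] = lim_{z->1} (z-1)*X(z)
(z-1)*X(z) = 3z/(z-1/3)
As z->1: 3/(1-1/3) = 3/(2/3) = 9/2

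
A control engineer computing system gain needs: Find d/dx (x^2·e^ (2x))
Product rule: (fg)'=f'g + fg'
f=x^2, f'=2x
g=e^(2x), g'=2·e^(2x)

Answer: 2x·e^(2x) + 2x^2·e^(2x)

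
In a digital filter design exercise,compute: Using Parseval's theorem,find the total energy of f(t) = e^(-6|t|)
Parseval's theorem: E=integral |f(t)|^2 dt=(1/2pi) integral |F(omega)|^2 domega
E=integral_{-inf}^{inf} e^(-12|t|) dt=2*integral_0^inf e^(-12t) dt=2/(2*6)=1/6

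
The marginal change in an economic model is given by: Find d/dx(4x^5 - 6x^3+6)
Power rule: d/dx(ax^n) = n·a·x^(n-1)
Term by term: 20·x^4-18·x^2

Answer: 20x^4-18x^2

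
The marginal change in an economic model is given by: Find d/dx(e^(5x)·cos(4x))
Product rule: (fg)' = f'g + fg'
f = e^(5x), f' = 5·e^(5x)
g = cos(4x), g' = -4·sin(4x)

Answer: 5·e^(5x)·cos(4x) - 4·e^(5x)·sin(4x)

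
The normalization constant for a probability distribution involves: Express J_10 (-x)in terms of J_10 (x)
For integer n: J_n(-x) = (-1)^n J_n(x)
With n = 10: J_10(-x) = (-1)^10 J_10(x) = J_10(x)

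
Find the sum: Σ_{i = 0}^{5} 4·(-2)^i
Geometric series: S=a(1 - r^n)/(1 - r)
a=4, r=-2, n=6
S=4(1 - 64)/3=-84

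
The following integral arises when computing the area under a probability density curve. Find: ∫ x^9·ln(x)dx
By parts: u = ln(x), dv = x^9 dx
du = 1/x dx, v = x^10/10
= x^10·ln(x)/10 - ∫ x^9/10 dx
= x^10·ln(x)/10 - x^10/100+C

Answer: x^10(ln(x)/10-1/100)+C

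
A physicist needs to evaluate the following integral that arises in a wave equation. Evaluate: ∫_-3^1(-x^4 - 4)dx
Step 1: Find antiderivative F(x) = (-1/5)x^5-4x
Step 2: F(1) - F(-3) = -21/5 - (303/5) = -324/5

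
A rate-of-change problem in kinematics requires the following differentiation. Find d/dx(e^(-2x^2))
Chain rule: d/dx[e^u] = e^u · u' where u = -2x^2
u' = -4x

Answer: -4x·e^(-2x^2)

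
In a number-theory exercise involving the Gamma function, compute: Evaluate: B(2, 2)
B(x,y) = Γ(x)Γ(y)/Γ(x+y) = (x-1)!(y-1)!/(x+y-1)!
B(2,2) = 1!·1!/3! = 1/6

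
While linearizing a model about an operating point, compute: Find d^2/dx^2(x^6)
Apply power rule 2 times:
d^1: 6x^5
d^2: 30x^4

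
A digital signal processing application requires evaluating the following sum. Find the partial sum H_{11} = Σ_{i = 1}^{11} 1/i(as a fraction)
H_11 = 1+1/2+1/3+...+1/11
= 83711/27720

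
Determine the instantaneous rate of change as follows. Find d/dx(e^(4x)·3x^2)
Product rule: (fg)'=f'g + fg'
f=e^(4x), f'=4·e^(4x)
g=3x^2, g'=6x

Answer: 12·e^(4x)·x^2 + 6·e^(4x)·x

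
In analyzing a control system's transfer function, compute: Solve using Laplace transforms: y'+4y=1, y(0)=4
Take L of both sides: sY(s) - 4 + 4Y(s) = 1/s
Y(s)(s + 4) = 1/s + 4
Y(s) = 1/(s(s + 4)) + 4/(s + 4)
Partial fractions: 1/(s(s + 4)) = (1/4)/s - (1/4)/(s + 4)
So Y(s) = (1/4)/s + (15/4)/(s + 4)
Inverse transform (L^(-1){1/s} = 1, L^(-1){1/(s + 4)} = e^(-4t)):

Answer: y(t) = 1/4 + (15/4)·e^(-4t)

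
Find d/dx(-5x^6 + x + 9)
Power rule: d/dx(ax^n)=n·a·x^(n-1)
Term by term: -30·x^5 + 1

Answer: -30x^5 + 1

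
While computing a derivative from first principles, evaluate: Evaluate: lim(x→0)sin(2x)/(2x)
L'Hôpital (0/0): lim 2cos(2x)/2 = 2/2

Answer: 1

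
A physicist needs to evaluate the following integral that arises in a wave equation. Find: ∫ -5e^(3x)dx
Since d/dx[e^(3x)]=3e^(3x), we get -5/3 e^(3x) + C

Answer: (-5/3)e^(3x) + C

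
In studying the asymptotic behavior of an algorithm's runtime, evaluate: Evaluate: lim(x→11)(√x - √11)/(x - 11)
Multiply by conjugate (√x+√11)/(√x+√11):
=(x - 11)/((x - 11)(√x+√11))=1/(√x+√11)
As x → 11: 1/(2√11)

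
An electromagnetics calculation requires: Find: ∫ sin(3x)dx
Using substitution u = 3x: ∫ sin(u) du/3 = -cos(u)/3+C

Answer: (-1/3)cos(3x)+C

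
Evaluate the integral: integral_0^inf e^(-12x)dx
integral_0^inf e^(-12x) dx=[-1/12*e^(-12x)]_0^inf
=0 - (-1/12)=1/12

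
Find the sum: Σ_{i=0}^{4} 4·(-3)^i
Geometric series: S=a(1 - r^n)/(1 - r)
a=4, r=-3, n=5
S=4(1+243)/4=244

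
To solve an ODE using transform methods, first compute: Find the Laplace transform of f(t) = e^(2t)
L{e^(at)} = 1/(s-a)
L{e^(2t)} = 1/(s-2)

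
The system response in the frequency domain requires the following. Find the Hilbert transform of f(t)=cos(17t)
The Hilbert transform shifts each frequency component by -pi/2.
H{cos(wt)} = sin(wt)
With w = 17: H{cos(17t)} = sin(17t)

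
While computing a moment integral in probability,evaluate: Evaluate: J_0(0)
J_0(0) = 1 (Bessel function of first kind at origin)

Answer: 1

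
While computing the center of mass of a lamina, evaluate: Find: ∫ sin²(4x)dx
Using identity sin²(u)=(1 - cos(2u))/2:
∫ (1 - cos(8x))/2 dx=x/2 - sin(8x)/16 + C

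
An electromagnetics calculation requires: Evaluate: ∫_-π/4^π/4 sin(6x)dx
Antiderivative: -cos(6x)/6
Evaluate at bounds: [-cos(6·π/4)/6] - [-cos(6·-π/4)/6]
=(-(0)+(0))/6=0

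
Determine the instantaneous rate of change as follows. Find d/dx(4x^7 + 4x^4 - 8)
Power rule: d/dx(ax^n) = n·a·x^(n-1)
Term by term: 28·x^6 + 16·x^3

Answer: 28x^6 + 16x^3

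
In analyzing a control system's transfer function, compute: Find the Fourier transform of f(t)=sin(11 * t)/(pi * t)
sin(W * t)/(pi * t) = (W/pi) * sinc(W * t/pi) is the impulse response of the ideal low-pass filter with cutoff W (here W = 11).
Its Fourier transform is a rectangular function:
F(omega) = 1 for |omega| < 11, 0 otherwise

Answer: rect(omega/22) [i.e., 1 for |omega| < 11, 0 otherwise]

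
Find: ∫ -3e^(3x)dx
Since d/dx[e^(3x)] = 3e^(3x), we get -1 e^(3x)+C

Answer: -e^(3x)+C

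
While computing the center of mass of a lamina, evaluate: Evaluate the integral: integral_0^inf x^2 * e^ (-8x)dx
This is a Gamma integral. Substitute u = 8x (du = 8 dx):
integral_0^inf x^2*e^(-8x) dx = (1/8^3) integral_0^inf u^2*e^(-u) du
= Gamma(3)/8^3 = 2!/8^3 = 2/512

Answer: 1/256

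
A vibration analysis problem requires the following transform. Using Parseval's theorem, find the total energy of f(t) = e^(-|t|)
Parseval's theorem: E=integral |f(t)|^2 dt=(1/2pi) integral |F(omega)|^2 domega
E=integral_{-inf}^{inf} e^(-2|t|) dt=2*integral_0^inf e^(-2t) dt=2/(2*1)=1/1

Answer: 1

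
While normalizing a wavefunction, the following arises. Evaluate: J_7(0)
J_n(0) = 0 for all n > 0 (Bessel function of first kind)
J_7(0) = 0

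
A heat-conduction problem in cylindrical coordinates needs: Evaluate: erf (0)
erf(0) = 0 (error function is odd and erf(0) = 0 by definition)

Answer: 0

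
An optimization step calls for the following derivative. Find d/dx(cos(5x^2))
Chain rule: d/dx[cos(u)] = -sin(u)·u' where u = 5x^2
u' = 10x

Answer: -10x·sin(5x^2)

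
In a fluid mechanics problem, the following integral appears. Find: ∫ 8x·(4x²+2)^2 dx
Let u=4x² + 2, du=8x dx
∫ u^2 du=u^3/3 + C

Answer: (4x² + 2)^3/3 + C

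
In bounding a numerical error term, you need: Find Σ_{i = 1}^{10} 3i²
=3·n(n+1)(2n+1)/6=3·10·11·21/6=1155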